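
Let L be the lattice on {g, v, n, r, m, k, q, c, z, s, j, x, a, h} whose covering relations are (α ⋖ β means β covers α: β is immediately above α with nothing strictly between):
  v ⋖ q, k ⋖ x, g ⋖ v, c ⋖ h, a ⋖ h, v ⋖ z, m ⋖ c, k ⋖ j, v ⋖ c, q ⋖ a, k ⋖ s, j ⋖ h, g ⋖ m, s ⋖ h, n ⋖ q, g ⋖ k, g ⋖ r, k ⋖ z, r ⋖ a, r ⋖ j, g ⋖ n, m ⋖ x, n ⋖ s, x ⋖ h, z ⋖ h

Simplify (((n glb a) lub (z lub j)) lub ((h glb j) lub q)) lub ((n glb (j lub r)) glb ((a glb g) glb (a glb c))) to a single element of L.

h

n ∧ a = n
z ∨ j = h
n ∨ h = h
h ∧ j = j
j ∨ q = h
h ∨ h = h
j ∨ r = j
n ∧ j = g
a ∧ g = g
a ∧ c = v
g ∧ v = g
g ∧ g = g
h ∨ g = h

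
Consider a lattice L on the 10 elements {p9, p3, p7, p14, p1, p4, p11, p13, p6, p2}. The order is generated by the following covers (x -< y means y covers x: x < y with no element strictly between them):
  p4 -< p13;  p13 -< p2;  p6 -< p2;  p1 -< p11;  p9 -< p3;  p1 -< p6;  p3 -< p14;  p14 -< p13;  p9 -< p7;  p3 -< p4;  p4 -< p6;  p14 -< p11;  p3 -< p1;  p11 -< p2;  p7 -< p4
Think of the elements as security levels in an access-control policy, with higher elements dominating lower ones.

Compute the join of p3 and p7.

p4

Common upper bounds of {p3, p7}: p13, p2, p4, p6.
The least among these is p4.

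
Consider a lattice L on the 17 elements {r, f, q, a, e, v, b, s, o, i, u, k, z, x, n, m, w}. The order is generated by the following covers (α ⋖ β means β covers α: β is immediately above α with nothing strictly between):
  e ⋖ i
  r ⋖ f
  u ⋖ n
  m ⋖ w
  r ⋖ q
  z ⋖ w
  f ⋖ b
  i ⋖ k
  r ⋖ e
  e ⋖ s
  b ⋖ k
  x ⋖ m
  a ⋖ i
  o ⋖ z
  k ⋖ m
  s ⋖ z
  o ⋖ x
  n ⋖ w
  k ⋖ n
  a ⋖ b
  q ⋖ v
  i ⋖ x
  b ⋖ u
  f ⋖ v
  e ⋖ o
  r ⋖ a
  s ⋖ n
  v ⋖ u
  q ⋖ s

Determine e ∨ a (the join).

Common upper bounds of {e, a}: i, k, m, n, w, x.
The least among these is i.

i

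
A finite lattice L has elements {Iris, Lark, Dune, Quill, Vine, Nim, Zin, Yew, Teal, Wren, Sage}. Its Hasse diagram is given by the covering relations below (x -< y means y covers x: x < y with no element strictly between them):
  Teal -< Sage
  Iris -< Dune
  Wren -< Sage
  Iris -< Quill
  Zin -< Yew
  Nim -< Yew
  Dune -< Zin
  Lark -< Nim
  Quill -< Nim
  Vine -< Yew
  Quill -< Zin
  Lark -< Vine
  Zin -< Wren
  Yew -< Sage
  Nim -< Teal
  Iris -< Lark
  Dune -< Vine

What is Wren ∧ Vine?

Dune

Common lower bounds of {Wren, Vine}: Dune, Iris.
The greatest among these is Dune.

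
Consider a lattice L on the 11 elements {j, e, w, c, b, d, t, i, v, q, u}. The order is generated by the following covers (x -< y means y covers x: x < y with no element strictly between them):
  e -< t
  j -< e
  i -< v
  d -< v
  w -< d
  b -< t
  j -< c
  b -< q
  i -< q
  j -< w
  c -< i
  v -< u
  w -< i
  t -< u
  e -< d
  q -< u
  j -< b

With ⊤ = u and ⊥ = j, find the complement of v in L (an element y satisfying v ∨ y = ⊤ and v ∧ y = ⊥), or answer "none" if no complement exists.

Need y with v ∨ y = u and v ∧ y = j.
Checking each element gives: b.

b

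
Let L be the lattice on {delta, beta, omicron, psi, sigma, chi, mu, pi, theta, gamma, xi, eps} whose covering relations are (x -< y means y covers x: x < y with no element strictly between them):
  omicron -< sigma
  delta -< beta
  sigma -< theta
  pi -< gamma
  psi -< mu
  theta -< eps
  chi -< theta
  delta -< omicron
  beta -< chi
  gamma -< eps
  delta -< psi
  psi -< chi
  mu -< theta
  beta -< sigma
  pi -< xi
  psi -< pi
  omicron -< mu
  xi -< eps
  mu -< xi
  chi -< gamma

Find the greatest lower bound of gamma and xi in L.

pi

Common lower bounds of {gamma, xi}: delta, pi, psi.
The greatest among these is pi.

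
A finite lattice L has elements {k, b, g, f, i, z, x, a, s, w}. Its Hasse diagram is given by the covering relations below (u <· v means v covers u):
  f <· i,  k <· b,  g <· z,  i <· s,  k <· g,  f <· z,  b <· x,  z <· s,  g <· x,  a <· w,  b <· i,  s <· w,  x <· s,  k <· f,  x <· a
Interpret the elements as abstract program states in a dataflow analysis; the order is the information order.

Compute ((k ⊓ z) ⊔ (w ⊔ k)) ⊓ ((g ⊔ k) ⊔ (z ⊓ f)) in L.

k ∧ z = k
w ∨ k = w
k ∨ w = w
g ∨ k = g
z ∧ f = f
g ∨ f = z
w ∧ z = z

z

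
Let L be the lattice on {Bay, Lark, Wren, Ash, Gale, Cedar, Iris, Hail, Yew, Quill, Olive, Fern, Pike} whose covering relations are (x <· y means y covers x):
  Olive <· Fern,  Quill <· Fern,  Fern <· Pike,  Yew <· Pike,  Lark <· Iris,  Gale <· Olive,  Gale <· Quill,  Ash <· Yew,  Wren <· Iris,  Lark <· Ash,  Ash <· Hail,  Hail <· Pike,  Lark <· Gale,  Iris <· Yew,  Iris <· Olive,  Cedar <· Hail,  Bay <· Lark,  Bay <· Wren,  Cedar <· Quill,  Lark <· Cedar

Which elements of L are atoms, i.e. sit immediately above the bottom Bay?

The atoms are exactly the elements that cover Bay: Lark, Wren.

Lark, Wren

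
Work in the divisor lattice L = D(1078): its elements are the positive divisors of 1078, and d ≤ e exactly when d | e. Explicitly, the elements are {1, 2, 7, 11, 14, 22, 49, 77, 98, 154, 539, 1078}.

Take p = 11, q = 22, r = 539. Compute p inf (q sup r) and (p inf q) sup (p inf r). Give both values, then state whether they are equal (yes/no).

q sup r = 1078, so p inf (q sup r) = 11 inf 1078 = 11.
p inf q = 11 and p inf r = 11, so (p inf q) sup (p inf r) = 11 sup 11 = 11.
Equal: yes.

11; 11; yes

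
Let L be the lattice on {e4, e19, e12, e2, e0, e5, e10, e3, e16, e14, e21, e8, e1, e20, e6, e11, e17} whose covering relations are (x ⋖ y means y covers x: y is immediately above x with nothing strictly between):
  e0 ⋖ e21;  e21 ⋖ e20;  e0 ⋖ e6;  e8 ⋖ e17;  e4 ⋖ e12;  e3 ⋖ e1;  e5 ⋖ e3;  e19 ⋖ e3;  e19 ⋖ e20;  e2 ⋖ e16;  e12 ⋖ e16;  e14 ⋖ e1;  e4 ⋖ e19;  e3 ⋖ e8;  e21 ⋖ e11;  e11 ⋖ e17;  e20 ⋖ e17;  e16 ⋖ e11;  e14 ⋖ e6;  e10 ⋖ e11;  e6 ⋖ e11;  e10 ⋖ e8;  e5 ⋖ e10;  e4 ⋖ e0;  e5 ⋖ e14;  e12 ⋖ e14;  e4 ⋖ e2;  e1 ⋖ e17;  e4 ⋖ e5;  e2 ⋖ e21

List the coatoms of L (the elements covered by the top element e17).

The coatoms are exactly the elements covered by e17: e1, e11, e20, e8.

e1, e11, e20, e8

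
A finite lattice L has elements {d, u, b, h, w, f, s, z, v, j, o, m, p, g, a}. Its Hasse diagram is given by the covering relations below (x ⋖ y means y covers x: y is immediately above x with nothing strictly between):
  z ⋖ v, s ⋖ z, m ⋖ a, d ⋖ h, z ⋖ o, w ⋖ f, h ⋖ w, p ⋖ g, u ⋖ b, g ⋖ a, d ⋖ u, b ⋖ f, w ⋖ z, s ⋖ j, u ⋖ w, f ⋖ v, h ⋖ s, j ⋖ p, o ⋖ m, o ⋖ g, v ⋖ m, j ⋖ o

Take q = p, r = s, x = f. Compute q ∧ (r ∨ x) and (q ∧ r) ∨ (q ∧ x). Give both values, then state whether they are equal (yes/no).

r ∨ x = v, so q ∧ (r ∨ x) = p ∧ v = s.
q ∧ r = s and q ∧ x = h, so (q ∧ r) ∨ (q ∧ x) = s ∨ h = s.
Equal: yes.

s; s; yes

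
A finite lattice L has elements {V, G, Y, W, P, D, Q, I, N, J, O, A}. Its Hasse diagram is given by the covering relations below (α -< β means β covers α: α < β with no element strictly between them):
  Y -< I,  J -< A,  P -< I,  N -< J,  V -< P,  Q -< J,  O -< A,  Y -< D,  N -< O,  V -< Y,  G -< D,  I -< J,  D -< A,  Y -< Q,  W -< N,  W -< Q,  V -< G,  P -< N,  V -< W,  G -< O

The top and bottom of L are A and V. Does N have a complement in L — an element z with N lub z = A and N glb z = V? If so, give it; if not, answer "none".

D

Need z with N ∨ z = A and N ∧ z = V.
Checking each element gives: D.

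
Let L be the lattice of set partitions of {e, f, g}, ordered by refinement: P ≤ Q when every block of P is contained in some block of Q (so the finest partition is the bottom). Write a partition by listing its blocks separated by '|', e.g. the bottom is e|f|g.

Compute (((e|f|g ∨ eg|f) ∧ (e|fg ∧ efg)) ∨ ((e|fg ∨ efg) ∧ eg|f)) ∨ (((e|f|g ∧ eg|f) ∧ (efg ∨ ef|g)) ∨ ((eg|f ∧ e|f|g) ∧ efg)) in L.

e|f|g ∨ eg|f = eg|f
e|fg ∧ efg = e|fg
eg|f ∧ e|fg = e|f|g
e|fg ∨ efg = efg
efg ∧ eg|f = eg|f
e|f|g ∨ eg|f = eg|f
e|f|g ∧ eg|f = e|f|g
efg ∨ ef|g = efg
e|f|g ∧ efg = e|f|g
eg|f ∧ e|f|g = e|f|g
e|f|g ∧ efg = e|f|g
e|f|g ∨ e|f|g = e|f|g
eg|f ∨ e|f|g = eg|f

eg|f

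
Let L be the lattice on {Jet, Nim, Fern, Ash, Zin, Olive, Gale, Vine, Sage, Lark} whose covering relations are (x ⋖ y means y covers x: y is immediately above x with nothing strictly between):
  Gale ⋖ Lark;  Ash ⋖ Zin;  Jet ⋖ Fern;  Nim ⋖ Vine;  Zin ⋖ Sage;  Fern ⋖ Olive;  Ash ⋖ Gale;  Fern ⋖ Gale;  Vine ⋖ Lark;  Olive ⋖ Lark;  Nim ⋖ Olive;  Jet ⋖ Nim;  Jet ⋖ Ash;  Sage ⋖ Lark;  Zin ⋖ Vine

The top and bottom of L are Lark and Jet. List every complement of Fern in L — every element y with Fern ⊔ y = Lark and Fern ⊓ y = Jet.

Sage, Vine, Zin

Need y with Fern ∨ y = Lark and Fern ∧ y = Jet.
Checking each element gives: Sage, Vine, Zin.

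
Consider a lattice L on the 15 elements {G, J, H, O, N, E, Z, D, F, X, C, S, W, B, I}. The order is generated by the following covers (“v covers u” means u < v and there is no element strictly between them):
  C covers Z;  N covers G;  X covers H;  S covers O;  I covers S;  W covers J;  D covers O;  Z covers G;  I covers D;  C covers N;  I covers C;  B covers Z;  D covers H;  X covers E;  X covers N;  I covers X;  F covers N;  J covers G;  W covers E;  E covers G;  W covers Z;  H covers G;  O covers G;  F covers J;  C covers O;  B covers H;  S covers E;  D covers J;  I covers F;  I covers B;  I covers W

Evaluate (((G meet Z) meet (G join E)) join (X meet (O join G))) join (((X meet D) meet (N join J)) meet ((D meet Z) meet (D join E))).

G

G ∧ Z = G
G ∨ E = E
G ∧ E = G
O ∨ G = O
X ∧ O = G
G ∨ G = G
X ∧ D = H
N ∨ J = F
H ∧ F = G
D ∧ Z = G
D ∨ E = I
G ∧ I = G
G ∧ G = G
G ∨ G = G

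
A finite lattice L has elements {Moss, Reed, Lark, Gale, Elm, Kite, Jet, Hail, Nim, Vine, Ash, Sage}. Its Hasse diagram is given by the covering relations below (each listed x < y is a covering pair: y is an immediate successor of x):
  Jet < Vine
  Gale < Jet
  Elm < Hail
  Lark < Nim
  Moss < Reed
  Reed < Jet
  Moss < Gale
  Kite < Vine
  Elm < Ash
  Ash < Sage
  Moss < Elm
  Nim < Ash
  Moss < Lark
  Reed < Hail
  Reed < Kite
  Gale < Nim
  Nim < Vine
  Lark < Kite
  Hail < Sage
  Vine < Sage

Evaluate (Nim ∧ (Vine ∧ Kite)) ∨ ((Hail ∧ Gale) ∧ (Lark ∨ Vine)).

Lark

Vine ∧ Kite = Kite
Nim ∧ Kite = Lark
Hail ∧ Gale = Moss
Lark ∨ Vine = Vine
Moss ∧ Vine = Moss
Lark ∨ Moss = Lark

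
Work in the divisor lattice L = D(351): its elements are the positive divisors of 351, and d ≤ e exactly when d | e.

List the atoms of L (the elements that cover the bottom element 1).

The atoms are exactly the elements that cover 1: 13, 3.

13, 3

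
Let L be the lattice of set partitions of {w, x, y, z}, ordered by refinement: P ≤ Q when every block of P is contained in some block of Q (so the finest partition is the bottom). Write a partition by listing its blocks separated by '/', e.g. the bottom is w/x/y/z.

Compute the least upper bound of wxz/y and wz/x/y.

wxz/y

Common upper bounds of {wxz/y, wz/x/y}: wxyz, wxz/y.
The least among these is wxz/y.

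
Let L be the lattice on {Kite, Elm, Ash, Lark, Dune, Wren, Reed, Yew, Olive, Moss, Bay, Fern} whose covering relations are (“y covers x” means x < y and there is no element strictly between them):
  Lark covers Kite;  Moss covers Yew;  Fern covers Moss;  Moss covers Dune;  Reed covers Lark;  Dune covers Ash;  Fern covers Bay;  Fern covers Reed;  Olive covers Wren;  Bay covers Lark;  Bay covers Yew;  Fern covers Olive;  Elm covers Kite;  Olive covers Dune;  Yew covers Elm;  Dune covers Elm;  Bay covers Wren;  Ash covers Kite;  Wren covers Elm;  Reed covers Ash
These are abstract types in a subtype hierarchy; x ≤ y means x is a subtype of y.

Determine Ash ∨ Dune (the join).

Common upper bounds of {Ash, Dune}: Dune, Fern, Moss, Olive.
The least among these is Dune.

Dune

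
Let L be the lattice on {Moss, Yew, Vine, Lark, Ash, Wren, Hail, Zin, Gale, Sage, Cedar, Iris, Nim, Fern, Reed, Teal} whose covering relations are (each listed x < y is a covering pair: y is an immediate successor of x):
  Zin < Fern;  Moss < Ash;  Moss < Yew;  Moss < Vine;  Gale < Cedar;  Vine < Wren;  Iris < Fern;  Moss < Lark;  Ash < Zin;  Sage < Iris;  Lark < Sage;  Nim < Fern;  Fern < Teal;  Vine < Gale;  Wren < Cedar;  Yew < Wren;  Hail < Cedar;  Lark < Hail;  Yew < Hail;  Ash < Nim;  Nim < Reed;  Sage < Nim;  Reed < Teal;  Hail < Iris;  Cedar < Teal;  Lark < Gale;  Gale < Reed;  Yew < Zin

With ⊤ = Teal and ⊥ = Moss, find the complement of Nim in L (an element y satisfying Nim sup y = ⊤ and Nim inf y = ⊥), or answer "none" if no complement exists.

Need y with Nim ∨ y = Teal and Nim ∧ y = Moss.
Checking each element gives: Wren.

Wren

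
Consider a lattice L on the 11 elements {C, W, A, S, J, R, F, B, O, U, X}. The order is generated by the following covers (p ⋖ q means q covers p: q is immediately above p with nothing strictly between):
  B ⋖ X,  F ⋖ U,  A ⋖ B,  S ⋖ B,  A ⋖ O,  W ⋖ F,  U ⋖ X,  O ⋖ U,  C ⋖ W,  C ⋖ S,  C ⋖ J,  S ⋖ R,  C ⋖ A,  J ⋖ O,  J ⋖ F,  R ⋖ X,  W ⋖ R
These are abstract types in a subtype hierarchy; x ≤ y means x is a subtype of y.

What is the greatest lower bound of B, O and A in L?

Common lower bounds of {B, O, A}: A, C.
The greatest among these is A.

A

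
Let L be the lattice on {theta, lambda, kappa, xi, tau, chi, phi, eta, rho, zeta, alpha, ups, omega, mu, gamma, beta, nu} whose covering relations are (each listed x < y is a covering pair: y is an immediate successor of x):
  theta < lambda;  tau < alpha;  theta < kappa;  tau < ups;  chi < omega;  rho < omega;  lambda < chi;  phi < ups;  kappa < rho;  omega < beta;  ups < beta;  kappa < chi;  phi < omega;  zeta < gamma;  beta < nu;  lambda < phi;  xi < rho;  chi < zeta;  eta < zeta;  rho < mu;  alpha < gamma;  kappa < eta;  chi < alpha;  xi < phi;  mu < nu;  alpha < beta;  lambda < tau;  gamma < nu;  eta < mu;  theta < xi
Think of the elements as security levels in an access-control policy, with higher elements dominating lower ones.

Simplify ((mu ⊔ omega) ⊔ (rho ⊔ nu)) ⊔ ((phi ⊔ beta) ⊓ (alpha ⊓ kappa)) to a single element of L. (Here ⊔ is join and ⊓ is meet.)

mu ∨ omega = nu
rho ∨ nu = nu
nu ∨ nu = nu
phi ∨ beta = beta
alpha ∧ kappa = kappa
beta ∧ kappa = kappa
nu ∨ kappa = nu

nu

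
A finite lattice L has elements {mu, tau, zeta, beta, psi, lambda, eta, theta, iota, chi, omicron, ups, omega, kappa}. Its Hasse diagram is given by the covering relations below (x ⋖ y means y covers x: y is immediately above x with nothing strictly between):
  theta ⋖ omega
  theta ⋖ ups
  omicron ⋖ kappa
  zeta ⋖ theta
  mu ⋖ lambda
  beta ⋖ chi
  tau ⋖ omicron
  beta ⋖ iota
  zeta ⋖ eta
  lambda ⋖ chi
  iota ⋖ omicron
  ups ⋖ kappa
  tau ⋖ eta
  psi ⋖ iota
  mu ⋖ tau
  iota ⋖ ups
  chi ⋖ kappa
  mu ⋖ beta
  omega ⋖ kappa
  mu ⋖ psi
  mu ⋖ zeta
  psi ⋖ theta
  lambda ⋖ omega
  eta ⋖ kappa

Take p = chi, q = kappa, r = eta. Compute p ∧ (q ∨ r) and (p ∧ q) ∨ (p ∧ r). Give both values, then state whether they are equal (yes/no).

q ∨ r = kappa, so p ∧ (q ∨ r) = chi ∧ kappa = chi.
p ∧ q = chi and p ∧ r = mu, so (p ∧ q) ∨ (p ∧ r) = chi ∨ mu = chi.
Equal: yes.

chi; chi; yes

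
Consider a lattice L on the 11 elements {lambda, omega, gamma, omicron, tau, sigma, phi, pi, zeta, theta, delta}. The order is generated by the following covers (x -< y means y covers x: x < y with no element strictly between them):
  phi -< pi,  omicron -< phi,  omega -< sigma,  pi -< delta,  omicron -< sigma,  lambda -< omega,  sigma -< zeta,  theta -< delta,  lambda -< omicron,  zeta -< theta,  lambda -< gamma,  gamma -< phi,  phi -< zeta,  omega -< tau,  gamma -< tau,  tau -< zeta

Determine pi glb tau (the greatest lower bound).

Common lower bounds of {pi, tau}: gamma, lambda.
The greatest among these is gamma.

gamma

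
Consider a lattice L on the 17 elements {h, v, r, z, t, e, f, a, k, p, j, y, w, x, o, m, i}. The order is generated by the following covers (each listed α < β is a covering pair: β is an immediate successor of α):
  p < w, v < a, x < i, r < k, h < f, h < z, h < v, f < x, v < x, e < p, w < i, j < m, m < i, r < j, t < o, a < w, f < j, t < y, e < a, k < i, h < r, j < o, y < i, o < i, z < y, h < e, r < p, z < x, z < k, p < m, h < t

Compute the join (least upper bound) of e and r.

Common upper bounds of {e, r}: i, m, p, w.
The least among these is p.

p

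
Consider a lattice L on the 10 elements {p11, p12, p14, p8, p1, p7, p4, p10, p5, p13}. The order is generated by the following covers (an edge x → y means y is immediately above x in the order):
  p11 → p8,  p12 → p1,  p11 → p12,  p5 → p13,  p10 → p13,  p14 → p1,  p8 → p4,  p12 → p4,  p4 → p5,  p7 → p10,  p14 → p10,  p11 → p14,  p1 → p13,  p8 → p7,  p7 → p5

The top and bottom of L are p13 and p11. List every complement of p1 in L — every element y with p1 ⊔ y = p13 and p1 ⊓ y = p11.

p7, p8

Need y with p1 ∨ y = p13 and p1 ∧ y = p11.
Checking each element gives: p7, p8.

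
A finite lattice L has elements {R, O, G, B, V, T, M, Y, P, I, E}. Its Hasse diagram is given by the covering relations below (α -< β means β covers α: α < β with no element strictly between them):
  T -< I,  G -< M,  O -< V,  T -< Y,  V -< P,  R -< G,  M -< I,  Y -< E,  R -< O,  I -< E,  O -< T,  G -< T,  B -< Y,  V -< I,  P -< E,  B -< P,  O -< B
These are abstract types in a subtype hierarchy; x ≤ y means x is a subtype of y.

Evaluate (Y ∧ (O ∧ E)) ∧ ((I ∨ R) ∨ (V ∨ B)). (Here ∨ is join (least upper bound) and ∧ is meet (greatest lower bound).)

O ∧ E = O
Y ∧ O = O
I ∨ R = I
V ∨ B = P
I ∨ P = E
O ∧ E = O

O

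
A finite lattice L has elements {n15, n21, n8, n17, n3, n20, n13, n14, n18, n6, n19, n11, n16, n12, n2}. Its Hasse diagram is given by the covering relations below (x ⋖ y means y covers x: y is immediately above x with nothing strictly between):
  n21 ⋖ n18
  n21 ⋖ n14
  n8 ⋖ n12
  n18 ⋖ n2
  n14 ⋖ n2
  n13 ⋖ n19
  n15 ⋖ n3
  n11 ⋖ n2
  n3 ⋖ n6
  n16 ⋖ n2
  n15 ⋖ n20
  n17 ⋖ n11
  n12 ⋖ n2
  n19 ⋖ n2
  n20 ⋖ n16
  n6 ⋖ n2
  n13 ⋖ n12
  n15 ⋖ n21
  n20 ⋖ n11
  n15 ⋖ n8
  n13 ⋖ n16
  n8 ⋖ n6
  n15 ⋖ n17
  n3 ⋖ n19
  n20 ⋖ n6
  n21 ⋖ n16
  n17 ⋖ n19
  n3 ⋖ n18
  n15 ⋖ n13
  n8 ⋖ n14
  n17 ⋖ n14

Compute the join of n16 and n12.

n2

Common upper bounds of {n16, n12}: n2.
The least among these is n2.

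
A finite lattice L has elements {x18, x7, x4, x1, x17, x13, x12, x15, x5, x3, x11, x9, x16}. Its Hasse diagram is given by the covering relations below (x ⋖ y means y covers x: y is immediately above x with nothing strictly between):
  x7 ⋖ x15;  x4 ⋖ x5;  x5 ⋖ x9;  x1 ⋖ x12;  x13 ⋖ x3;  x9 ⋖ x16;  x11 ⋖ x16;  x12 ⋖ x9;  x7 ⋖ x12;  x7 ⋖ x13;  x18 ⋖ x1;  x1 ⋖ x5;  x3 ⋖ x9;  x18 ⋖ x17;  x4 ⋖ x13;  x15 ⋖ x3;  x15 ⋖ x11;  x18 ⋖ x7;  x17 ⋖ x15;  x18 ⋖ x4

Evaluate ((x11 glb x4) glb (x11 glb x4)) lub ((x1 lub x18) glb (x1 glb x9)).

x1

x11 ∧ x4 = x18
x11 ∧ x4 = x18
x18 ∧ x18 = x18
x1 ∨ x18 = x1
x1 ∧ x9 = x1
x1 ∧ x1 = x1
x18 ∨ x1 = x1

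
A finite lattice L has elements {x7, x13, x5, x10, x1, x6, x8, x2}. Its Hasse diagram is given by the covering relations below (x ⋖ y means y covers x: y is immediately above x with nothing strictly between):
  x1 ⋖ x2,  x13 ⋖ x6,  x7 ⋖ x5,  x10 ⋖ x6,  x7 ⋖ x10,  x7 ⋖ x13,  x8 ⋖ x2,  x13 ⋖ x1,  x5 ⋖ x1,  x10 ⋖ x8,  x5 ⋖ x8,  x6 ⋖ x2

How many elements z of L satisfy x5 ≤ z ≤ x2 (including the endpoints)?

The interval [x5, x2] = {x1, x2, x5, x8}, which has 4 elements.

4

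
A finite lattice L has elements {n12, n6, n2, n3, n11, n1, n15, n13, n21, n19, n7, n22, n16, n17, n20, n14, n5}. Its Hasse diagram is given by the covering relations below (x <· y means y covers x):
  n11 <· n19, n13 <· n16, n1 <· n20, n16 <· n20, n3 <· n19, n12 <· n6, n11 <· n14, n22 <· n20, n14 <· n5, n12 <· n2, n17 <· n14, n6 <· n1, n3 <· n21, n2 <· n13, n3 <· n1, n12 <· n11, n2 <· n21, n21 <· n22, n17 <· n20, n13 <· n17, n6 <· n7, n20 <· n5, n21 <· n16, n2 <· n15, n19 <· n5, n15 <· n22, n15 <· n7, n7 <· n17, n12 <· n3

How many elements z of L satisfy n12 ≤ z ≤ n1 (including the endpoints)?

4

The interval [n12, n1] = {n1, n12, n3, n6}, which has 4 elements.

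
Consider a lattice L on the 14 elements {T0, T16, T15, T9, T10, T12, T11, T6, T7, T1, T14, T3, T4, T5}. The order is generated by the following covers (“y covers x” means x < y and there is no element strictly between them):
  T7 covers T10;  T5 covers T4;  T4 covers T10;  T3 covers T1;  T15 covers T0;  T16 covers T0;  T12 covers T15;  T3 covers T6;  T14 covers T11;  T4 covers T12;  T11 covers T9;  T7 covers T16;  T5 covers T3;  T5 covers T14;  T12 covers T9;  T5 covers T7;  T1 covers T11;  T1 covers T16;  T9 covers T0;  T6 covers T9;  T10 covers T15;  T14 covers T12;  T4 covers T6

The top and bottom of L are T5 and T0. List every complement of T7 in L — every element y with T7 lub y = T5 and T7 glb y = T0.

Need y with T7 ∨ y = T5 and T7 ∧ y = T0.
Checking each element gives: T11, T6, T9.

T11, T6, T9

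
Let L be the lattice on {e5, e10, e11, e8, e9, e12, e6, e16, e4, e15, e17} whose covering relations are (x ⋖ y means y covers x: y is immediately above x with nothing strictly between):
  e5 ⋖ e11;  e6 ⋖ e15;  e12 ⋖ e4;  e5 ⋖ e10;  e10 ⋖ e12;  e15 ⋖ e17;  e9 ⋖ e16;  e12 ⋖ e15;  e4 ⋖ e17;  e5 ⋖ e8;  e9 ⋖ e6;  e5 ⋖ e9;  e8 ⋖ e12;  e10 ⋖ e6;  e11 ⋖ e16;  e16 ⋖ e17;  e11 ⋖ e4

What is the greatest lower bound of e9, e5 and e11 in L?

e5

Common lower bounds of {e9, e5, e11}: e5.
The greatest among these is e5.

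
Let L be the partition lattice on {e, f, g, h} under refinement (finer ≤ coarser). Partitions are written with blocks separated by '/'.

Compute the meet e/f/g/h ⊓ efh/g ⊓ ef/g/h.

e/f/g/h

The meet (common refinement) of e/f/g/h, efh/g, ef/g/h intersects blocks pairwise, giving e/f/g/h.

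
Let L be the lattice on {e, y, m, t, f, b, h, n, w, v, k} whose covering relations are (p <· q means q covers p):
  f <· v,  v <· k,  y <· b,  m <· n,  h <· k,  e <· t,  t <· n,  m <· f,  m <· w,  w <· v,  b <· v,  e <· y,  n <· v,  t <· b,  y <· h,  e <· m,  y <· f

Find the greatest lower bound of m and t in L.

e

Common lower bounds of {m, t}: e.
The greatest among these is e.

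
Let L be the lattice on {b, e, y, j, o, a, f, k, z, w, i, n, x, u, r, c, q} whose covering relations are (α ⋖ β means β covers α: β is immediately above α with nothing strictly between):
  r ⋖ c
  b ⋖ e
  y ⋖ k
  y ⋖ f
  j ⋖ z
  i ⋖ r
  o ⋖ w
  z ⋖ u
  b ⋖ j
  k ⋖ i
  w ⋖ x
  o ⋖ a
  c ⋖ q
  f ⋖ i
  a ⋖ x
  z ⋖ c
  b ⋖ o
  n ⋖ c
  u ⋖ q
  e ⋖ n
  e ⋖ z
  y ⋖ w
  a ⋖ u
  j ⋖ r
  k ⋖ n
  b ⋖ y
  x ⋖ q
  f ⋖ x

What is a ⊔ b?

Common upper bounds of {a, b}: a, q, u, x.
The least among these is a.

a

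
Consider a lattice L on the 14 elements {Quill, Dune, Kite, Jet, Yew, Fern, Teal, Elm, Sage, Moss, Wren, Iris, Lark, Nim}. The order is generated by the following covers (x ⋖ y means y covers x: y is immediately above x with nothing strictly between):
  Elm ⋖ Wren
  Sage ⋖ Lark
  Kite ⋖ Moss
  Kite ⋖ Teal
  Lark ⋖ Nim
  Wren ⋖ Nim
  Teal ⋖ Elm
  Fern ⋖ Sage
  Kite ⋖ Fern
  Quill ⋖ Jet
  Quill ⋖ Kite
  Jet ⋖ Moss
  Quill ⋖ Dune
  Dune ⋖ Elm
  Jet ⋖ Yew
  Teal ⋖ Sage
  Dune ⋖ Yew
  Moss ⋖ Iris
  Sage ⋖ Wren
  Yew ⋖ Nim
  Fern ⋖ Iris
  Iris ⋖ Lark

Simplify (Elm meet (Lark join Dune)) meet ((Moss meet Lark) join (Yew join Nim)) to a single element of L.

Lark ∨ Dune = Nim
Elm ∧ Nim = Elm
Moss ∧ Lark = Moss
Yew ∨ Nim = Nim
Moss ∨ Nim = Nim
Elm ∧ Nim = Elm

Elm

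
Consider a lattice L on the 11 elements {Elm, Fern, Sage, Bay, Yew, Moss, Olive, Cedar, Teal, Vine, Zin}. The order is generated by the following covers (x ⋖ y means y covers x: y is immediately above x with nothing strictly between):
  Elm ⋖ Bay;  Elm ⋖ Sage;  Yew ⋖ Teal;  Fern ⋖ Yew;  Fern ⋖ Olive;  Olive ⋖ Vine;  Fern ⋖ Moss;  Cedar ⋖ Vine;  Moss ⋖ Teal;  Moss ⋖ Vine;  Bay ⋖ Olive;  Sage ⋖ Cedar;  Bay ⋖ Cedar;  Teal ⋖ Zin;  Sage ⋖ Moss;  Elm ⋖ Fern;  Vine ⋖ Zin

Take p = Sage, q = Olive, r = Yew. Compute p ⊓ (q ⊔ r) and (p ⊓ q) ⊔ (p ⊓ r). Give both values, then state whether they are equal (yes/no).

Sage; Elm; no

q ⊔ r = Zin, so p ⊓ (q ⊔ r) = Sage ⊓ Zin = Sage.
p ⊓ q = Elm and p ⊓ r = Elm, so (p ⊓ q) ⊔ (p ⊓ r) = Elm ⊔ Elm = Elm.
Equal: no.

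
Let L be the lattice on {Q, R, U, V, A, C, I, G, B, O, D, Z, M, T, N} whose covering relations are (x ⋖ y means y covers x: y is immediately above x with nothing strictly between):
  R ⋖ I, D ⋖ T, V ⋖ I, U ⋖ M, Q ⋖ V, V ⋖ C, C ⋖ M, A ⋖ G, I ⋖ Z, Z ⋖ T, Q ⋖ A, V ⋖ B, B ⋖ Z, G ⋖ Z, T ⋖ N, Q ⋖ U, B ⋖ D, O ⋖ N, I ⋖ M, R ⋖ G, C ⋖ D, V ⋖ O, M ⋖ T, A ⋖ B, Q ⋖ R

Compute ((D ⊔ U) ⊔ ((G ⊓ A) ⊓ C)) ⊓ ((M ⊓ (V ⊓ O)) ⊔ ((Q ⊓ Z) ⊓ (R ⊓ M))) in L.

D ∨ U = T
G ∧ A = A
A ∧ C = Q
T ∨ Q = T
V ∧ O = V
M ∧ V = V
Q ∧ Z = Q
R ∧ M = R
Q ∧ R = Q
V ∨ Q = V
T ∧ V = V

V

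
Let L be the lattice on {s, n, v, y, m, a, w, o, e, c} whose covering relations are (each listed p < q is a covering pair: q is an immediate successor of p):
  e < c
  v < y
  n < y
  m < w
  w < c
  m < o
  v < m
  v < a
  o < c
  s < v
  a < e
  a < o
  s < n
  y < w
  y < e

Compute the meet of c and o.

o

Common lower bounds of {c, o}: a, m, o, s, v.
The greatest among these is o.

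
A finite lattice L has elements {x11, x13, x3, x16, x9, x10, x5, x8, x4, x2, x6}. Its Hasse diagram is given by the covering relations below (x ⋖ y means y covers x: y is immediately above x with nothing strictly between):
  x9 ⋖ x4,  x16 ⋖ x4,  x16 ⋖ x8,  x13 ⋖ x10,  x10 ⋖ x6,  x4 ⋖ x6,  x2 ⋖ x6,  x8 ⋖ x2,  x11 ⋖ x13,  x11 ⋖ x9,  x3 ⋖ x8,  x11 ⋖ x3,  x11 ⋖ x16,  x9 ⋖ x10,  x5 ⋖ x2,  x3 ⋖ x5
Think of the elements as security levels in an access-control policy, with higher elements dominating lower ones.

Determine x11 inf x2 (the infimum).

Common lower bounds of {x11, x2}: x11.
The greatest among these is x11.

x11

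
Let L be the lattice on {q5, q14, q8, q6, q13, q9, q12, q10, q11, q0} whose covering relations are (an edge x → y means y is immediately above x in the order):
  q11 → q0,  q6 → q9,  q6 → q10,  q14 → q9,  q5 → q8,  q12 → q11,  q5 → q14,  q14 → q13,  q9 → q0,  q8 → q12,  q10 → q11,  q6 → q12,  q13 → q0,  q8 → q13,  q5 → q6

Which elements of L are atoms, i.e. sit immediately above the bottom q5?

The atoms are exactly the elements that cover q5: q14, q6, q8.

q14, q6, q8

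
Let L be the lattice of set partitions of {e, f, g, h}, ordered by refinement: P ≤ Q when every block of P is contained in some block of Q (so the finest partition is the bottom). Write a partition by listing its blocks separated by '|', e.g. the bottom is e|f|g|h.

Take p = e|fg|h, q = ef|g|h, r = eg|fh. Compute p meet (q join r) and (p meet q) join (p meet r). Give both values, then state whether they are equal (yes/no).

e|fg|h; e|f|g|h; no

q join r = efgh, so p meet (q join r) = e|fg|h meet efgh = e|fg|h.
p meet q = e|f|g|h and p meet r = e|f|g|h, so (p meet q) join (p meet r) = e|f|g|h join e|f|g|h = e|f|g|h.
Equal: no.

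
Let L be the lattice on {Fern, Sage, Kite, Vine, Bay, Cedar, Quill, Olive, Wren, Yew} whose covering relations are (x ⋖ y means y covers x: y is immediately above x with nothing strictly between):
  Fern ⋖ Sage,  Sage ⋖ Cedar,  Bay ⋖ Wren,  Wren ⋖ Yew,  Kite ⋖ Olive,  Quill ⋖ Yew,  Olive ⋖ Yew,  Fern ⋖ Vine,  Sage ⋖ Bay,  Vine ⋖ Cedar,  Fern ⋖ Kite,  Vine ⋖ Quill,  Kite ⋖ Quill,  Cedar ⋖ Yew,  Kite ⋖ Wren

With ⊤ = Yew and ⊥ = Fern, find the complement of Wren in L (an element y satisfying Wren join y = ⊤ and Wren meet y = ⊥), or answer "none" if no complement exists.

Need y with Wren ∨ y = Yew and Wren ∧ y = Fern.
Checking each element gives: Vine.

Vine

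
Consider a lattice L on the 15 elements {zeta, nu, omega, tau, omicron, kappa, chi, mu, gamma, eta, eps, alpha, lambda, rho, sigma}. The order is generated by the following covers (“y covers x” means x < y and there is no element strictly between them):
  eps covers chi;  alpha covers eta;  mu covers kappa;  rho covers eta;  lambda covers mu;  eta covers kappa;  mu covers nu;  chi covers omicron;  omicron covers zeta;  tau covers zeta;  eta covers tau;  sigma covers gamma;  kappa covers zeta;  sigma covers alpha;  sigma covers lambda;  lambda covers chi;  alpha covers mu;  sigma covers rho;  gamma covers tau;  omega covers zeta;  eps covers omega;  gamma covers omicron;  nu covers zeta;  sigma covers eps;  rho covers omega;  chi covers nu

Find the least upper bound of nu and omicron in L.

chi

Common upper bounds of {nu, omicron}: chi, eps, lambda, sigma.
The least among these is chi.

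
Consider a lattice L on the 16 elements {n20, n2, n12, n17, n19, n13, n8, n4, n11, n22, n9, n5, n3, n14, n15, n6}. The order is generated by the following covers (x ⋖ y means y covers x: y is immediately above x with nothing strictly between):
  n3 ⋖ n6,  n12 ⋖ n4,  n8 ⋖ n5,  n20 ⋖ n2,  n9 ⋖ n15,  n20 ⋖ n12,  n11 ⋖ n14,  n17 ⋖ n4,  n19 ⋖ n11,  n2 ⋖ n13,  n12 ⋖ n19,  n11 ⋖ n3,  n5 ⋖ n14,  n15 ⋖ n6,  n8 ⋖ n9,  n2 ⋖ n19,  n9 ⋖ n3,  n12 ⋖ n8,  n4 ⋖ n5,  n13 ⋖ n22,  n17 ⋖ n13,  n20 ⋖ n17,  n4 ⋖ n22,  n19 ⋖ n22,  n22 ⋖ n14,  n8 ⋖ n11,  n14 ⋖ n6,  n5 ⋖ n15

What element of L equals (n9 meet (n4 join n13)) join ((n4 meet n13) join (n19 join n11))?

n14

n4 ∨ n13 = n22
n9 ∧ n22 = n12
n4 ∧ n13 = n17
n19 ∨ n11 = n11
n17 ∨ n11 = n14
n12 ∨ n14 = n14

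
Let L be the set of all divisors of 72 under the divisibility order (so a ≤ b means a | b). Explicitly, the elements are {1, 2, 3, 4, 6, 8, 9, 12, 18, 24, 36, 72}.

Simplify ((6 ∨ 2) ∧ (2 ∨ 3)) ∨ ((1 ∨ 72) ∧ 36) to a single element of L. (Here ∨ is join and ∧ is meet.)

36

6 ∨ 2 = 6
2 ∨ 3 = 6
6 ∧ 6 = 6
1 ∨ 72 = 72
72 ∧ 36 = 36
6 ∨ 36 = 36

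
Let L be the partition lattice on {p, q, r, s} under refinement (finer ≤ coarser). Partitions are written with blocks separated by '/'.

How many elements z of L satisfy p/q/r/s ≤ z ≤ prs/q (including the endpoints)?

The interval [p/q/r/s, prs/q] = {p/q/r/s, p/q/rs, pr/q/s, prs/q, ps/q/r}, which has 5 elements.

5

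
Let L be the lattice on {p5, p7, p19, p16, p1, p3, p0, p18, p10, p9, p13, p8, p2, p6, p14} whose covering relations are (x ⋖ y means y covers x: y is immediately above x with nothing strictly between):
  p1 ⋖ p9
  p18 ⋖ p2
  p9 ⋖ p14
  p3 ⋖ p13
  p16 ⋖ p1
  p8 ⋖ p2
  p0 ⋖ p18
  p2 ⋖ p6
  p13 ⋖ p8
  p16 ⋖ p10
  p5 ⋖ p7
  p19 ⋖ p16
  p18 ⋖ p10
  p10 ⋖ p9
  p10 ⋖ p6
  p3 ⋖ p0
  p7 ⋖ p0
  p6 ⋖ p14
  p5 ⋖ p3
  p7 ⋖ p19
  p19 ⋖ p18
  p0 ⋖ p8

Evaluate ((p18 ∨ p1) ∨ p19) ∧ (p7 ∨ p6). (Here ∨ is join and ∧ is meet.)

p10

p18 ∨ p1 = p9
p9 ∨ p19 = p9
p7 ∨ p6 = p6
p9 ∧ p6 = p10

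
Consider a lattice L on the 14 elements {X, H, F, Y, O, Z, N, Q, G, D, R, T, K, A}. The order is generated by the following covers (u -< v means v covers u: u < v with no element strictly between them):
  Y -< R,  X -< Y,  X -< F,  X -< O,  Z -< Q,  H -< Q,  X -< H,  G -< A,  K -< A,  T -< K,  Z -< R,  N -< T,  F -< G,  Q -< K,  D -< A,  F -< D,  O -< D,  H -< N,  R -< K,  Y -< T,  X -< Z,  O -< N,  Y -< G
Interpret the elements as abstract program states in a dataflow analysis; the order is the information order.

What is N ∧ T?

N

Common lower bounds of {N, T}: H, N, O, X.
The greatest among these is N.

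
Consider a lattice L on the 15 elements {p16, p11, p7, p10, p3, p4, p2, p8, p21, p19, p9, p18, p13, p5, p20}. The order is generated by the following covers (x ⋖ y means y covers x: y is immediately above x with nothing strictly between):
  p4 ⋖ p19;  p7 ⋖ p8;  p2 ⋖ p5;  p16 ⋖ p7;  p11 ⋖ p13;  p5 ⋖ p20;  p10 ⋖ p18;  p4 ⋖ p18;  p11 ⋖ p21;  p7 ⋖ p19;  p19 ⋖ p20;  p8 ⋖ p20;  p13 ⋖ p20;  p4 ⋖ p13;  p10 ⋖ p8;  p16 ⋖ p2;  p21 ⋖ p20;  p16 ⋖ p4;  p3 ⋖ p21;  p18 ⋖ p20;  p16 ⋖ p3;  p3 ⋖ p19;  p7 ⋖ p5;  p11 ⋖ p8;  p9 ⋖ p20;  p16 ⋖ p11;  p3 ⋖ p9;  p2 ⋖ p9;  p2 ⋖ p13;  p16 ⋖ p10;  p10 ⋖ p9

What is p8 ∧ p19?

p7

Common lower bounds of {p8, p19}: p16, p7.
The greatest among these is p7.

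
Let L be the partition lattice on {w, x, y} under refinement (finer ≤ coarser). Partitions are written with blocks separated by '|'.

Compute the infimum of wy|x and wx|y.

The meet (common refinement) of wy|x and wx|y intersects blocks pairwise, giving w|x|y.

w|x|y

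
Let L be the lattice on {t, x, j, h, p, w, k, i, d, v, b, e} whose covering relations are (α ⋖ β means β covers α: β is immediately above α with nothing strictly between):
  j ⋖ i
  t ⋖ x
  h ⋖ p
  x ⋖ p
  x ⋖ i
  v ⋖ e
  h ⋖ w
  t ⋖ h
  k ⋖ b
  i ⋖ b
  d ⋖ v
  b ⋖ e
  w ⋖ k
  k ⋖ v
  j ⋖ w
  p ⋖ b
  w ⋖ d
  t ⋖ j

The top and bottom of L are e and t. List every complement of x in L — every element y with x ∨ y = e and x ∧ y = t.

d, v

Need y with x ∨ y = e and x ∧ y = t.
Checking each element gives: d, v.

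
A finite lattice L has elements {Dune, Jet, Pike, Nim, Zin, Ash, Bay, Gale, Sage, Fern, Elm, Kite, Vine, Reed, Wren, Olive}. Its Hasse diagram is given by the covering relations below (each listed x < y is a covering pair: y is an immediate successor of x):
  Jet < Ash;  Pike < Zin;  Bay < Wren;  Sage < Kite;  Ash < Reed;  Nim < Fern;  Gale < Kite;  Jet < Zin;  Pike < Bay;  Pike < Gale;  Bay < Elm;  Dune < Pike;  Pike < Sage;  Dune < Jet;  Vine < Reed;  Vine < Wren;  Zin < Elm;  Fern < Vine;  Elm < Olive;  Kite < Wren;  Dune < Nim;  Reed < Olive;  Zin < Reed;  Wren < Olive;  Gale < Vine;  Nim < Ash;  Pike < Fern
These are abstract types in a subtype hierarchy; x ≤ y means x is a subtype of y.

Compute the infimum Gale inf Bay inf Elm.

Pike

Common lower bounds of {Gale, Bay, Elm}: Dune, Pike.
The greatest among these is Pike.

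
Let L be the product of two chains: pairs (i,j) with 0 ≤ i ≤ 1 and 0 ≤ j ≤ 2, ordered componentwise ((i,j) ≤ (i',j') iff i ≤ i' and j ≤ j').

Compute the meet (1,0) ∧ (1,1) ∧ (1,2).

Common lower bounds of {(1,0), (1,1), (1,2)}: (0,0), (1,0).
The greatest among these is (1,0).

(1,0)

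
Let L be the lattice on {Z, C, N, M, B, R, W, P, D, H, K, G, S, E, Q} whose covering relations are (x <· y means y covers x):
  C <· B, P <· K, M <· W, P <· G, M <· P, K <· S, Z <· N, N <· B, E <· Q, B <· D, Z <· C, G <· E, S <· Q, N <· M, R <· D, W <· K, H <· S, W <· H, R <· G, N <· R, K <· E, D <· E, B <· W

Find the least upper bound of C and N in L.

Common upper bounds of {C, N}: B, D, E, H, K, Q, S, W.
The least among these is B.

B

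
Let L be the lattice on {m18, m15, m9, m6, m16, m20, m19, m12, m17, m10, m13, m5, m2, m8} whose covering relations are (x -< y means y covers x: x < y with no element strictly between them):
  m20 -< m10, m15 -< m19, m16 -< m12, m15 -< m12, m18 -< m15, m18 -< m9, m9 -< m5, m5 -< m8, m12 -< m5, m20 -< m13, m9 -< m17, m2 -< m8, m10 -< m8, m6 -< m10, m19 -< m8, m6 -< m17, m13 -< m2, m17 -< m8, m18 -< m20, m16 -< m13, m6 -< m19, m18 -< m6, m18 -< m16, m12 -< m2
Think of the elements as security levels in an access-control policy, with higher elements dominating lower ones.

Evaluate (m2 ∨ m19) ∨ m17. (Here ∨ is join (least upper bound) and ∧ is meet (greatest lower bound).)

m8

m2 ∨ m19 = m8
m8 ∨ m17 = m8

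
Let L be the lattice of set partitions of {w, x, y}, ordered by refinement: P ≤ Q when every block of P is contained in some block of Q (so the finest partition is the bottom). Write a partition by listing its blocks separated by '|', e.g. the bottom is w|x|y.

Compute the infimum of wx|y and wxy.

wx|y

The meet (common refinement) of wx|y and wxy intersects blocks pairwise, giving wx|y.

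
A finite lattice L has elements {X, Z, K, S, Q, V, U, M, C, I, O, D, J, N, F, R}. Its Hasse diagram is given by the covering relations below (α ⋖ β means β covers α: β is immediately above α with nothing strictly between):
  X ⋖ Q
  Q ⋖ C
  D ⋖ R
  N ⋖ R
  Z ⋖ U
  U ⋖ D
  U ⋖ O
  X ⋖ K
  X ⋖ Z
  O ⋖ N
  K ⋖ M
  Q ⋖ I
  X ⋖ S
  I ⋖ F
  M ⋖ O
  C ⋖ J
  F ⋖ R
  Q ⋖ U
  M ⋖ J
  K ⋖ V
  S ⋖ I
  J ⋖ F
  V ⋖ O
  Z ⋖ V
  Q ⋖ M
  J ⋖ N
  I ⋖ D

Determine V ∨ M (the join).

O

Common upper bounds of {V, M}: N, O, R.
The least among these is O.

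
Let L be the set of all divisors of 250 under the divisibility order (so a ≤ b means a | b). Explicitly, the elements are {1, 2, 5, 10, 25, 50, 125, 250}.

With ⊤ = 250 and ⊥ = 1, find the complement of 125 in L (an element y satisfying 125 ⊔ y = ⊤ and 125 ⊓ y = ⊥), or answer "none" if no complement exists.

2

Need y with 125 ∨ y = 250 and 125 ∧ y = 1.
Checking each element gives: 2.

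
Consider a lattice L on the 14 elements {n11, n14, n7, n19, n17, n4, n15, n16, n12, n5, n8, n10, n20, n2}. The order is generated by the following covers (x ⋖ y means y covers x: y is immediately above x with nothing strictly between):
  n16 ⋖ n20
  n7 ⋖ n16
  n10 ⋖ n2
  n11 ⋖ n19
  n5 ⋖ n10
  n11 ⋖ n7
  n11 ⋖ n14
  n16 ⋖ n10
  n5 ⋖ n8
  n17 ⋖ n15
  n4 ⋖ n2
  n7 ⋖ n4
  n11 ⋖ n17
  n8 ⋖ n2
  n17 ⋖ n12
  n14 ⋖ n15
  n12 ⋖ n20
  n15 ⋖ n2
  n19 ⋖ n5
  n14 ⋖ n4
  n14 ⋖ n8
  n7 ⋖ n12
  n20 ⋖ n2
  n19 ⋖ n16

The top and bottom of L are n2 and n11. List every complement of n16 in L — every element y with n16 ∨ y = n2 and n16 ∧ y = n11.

n14, n15

Need y with n16 ∨ y = n2 and n16 ∧ y = n11.
Checking each element gives: n14, n15.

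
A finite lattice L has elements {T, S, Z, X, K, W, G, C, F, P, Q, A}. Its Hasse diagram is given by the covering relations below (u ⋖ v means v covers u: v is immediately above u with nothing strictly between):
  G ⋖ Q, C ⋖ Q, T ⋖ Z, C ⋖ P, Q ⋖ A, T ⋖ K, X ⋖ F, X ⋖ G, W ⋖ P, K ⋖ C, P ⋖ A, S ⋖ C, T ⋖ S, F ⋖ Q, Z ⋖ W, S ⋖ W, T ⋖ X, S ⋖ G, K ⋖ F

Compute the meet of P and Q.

C

Common lower bounds of {P, Q}: C, K, S, T.
The greatest among these is C.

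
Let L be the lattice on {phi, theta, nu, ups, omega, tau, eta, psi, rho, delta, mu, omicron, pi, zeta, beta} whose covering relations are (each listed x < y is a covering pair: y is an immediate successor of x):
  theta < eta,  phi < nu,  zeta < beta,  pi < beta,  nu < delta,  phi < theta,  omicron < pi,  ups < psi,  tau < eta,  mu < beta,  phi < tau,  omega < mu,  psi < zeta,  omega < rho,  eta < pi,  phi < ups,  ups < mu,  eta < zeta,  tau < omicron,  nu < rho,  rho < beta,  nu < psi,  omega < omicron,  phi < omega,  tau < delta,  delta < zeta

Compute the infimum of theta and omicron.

Common lower bounds of {theta, omicron}: phi.
The greatest among these is phi.

phi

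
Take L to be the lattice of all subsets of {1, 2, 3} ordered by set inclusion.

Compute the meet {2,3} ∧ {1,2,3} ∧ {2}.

Under ⊆, meet is intersection: {2,3} ∩ {1,2,3} ∩ {2} = {2}.

{2}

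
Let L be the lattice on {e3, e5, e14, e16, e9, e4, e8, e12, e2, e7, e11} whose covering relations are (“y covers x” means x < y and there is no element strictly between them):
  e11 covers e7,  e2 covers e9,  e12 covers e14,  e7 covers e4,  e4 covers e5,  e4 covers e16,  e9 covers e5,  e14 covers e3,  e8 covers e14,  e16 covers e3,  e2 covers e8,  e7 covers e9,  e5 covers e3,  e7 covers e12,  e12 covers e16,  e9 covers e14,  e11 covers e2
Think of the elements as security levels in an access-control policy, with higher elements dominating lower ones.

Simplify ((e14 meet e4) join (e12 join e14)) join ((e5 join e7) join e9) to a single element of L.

e7

e14 ∧ e4 = e3
e12 ∨ e14 = e12
e3 ∨ e12 = e12
e5 ∨ e7 = e7
e7 ∨ e9 = e7
e12 ∨ e7 = e7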